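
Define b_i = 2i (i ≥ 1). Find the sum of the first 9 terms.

Over i = 1..9: Σi = 45.
Total = (2)·45 = 90.

90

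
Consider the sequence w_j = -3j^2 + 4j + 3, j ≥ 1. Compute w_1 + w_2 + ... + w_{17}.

Over j = 1..17: Σj = 153, Σj² = 1785.
Total = (-3)·1785 + (4)·153 + (3)·17 = -4692.

-4692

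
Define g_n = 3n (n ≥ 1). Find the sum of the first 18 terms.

513

Over n = 1..18: Σn = 171.
Total = (3)·171 = 513.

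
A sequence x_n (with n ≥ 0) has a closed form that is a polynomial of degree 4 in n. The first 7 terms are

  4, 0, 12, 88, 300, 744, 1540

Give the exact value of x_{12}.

1st diffs: -4, 12, 76, 212, 444, 796.
2nd diffs: 16, 64, 136, 232, 352.
3rd diffs: 48, 72, 96, 120.
4th diffs: 24, 24, 24 (constant).
So x_n = n^4 + 2n^3 - 5n^2 - 2n + 4.
Evaluating at n = 12 gives x_{12} = 23452.

23452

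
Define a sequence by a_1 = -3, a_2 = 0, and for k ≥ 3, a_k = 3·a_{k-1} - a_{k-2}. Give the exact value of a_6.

Step forward from the initial values:
a_3 = 3  a_4 = 9  a_5 = 24  a_6 = 63.

63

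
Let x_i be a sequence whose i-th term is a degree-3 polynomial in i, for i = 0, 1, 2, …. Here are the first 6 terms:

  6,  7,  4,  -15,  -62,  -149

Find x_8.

-770

1st diffs: 1, -3, -19, -47, -87.
2nd diffs: -4, -16, -28, -40.
3rd diffs: -12, -12, -12 (constant).
So x_i = -2i^3 + 4i^2 - i + 6.
Evaluating at i = 8 gives x_8 = -770.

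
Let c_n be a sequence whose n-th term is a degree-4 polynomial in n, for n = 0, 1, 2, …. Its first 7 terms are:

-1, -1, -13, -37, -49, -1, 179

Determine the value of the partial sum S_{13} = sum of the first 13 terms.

27443

1st diffs: 0, -12, -24, -12, 48, 180.
2nd diffs: -12, -12, 12, 60, 132.
3rd diffs: 0, 24, 48, 72.
4th diffs: 24, 24, 24 (constant).
Newton forward-difference form: c_n = -1 + (-12)·C(n,2) + 24·C(n,4).
Continuing: …, 587, 1343, 2591, 4499, …, c_{12} = 11087.
Summing n = 0..12 (13 terms) gives 27443.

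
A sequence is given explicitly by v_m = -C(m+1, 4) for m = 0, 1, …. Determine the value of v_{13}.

-1001

C(14, 4) = 1001, so v_{13} = -1001.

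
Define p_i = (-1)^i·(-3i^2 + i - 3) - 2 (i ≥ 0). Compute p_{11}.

(-1)^11 = -1; -3i^2 + i - 3 at i=11 is -355; so p_{11} = 353.

353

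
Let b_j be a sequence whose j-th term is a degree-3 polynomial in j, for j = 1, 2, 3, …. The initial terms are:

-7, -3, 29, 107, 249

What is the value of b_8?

1239

1st diffs: 4, 32, 78, 142.
2nd diffs: 28, 46, 64.
3rd diffs: 18, 18 (constant).
Newton forward-difference form: b_j = -7 + 4·C(j-1,1) + 28·C(j-1,2) + 18·C(j-1,3).
At j = 8: j-1 = 7, so b_8 = -7 + 28 + 588 + 630 = 1239.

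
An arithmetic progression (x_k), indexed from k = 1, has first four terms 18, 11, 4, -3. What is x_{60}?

-395

Common difference d = -7.
x_k = 18 + (k - 1)·(-7).
x_{60} = 18 + 59·(-7) = -395.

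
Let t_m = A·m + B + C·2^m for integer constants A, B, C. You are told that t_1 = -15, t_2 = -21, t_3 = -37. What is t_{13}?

-40917

Write the equations: A + B + 2C = -15; 2A + B + 4C = -21; 3A + B + 8C = -37.
Subtracting the first from the second: A + 2C = -6.
Subtracting the second from the third: A + 4C = -16.
Solving: C = -5, A = 4, then B = -9.
Hence t_{13} = 4·13 + (-9) + (-5)·8192 = -40917.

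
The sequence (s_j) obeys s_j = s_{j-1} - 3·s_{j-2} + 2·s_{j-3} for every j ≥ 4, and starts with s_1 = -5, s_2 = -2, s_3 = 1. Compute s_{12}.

129

Step forward from the initial values:
s_4 = -3  s_5 = -10  s_6 = 1  s_7 = 25  s_8 = 2  s_9 = -71  s_{10} = -27  s_{11} = 190  s_{12} = 129.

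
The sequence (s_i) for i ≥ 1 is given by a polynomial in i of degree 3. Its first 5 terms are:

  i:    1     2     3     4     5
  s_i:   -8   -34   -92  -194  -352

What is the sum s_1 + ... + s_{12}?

-14792

1st diffs: -26, -58, -102, -158.
2nd diffs: -32, -44, -56.
3rd diffs: -12, -12 (constant).
Newton forward-difference form: s_i = -8 + (-26)·C(i-1,1) + (-32)·C(i-1,2) + (-12)·C(i-1,3).
Continuing: …, -578, -884, -1282, -1784, …, s_{12} = -4034.
Summing i = 1..12 (12 terms) gives -14792.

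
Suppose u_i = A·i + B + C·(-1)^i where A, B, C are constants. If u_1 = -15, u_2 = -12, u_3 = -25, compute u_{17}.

At i = 1, 2, 3: A + B - C = -15; 2A + B + C = -12; 3A + B - C = -25.
Subtracting the first from the second: A + 2C = 3.
Subtracting the second from the third: A - 2C = -13.
Solving: C = 4, A = -5, then B = -6.
Therefore u_{17} = -85 + (-6) + 4·(-1) = -95.

-95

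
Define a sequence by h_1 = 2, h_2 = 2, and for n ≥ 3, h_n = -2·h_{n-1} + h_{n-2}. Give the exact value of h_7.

-82

Iterate the recurrence:
h_3 = -2, h_4 = 6, h_5 = -14, h_6 = 34, h_7 = -82.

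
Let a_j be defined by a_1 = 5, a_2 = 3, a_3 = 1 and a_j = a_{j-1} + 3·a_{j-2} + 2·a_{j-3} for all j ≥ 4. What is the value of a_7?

Iterate the recurrence:
a_4 = 20, a_5 = 29, a_6 = 91, a_7 = 218.

218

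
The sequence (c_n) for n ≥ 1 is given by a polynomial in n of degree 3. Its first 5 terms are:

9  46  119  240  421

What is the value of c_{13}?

1st diffs: 37, 73, 121, 181.
2nd diffs: 36, 48, 60.
3rd diffs: 12, 12 (constant).
So c_n = 2n^3 + 6n^2 + 5n - 4.
Evaluating at n = 13 gives c_{13} = 5469.

5469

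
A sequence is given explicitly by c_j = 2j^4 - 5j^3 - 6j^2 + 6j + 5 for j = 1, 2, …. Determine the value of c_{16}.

c_{16} = 2·16^4 - 5·16^3 - 6·16^2 + 6·16 + 5 = 109157.

109157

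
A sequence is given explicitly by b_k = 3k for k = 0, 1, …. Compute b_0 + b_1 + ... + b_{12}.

Over k = 0..12: Σk = 78.
Total = (3)·78 = 234.

234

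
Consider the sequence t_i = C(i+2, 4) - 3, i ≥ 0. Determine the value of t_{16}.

3057

C(18, 4) = 3060, so t_{16} = 3057.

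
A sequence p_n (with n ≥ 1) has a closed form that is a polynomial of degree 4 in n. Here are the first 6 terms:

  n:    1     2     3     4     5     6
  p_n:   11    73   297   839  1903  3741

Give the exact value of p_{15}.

120453

1st diffs: 62, 224, 542, 1064, 1838.
2nd diffs: 162, 318, 522, 774.
3rd diffs: 156, 204, 252.
4th diffs: 48, 48 (constant).
So p_n = 2n^4 + 6n^3 - 5n^2 + 5n + 3.
Evaluating at n = 15 gives p_{15} = 120453.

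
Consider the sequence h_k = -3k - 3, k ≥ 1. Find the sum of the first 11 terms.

-231

Over k = 1..11: Σk = 66.
Total = (-3)·66 + (-3)·11 = -231.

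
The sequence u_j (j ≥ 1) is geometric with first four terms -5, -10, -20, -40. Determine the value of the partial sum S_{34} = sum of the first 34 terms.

-85899345915

Common ratio r = 2.
u_j = (-5)·2^(j-1).
S = (-5)·(2^34 - 1)/(2 - 1) = (-5)·(17179869184 - 1)/(1) = -85899345915.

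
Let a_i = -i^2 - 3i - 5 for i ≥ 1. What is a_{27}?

-815

a_{27} = -1·27^2 - 3·27 - 5 = -815.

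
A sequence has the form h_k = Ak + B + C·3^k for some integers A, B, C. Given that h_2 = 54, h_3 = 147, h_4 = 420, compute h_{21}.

52301766081

At k = 2, 3, 4: 2A + B + 9C = 54; 3A + B + 27C = 147; 4A + B + 81C = 420.
Subtracting the first from the second: A + 18C = 93.
Subtracting the second from the third: A + 54C = 273.
Solving: C = 5, A = 3, then B = 3.
Therefore h_{21} = 63 + 3 + 5·10460353203 = 52301766081.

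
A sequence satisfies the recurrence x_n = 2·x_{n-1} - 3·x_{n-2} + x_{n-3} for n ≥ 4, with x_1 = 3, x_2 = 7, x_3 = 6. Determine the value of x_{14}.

x_4 = -6; x_5 = -23; x_6 = -22; …; x_{11} = -284; x_{12} = -311; x_{13} = 172; x_{14} = 993.

993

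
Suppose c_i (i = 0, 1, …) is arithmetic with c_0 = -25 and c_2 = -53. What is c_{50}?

Common difference d = (-53 - (-25)) / (2 - 0) = -14.
c_i = -25 + (i - 0)·(-14).
c_{50} = -25 + 50·(-14) = -725.

-725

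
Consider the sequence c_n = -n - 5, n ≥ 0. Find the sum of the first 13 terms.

Over n = 0..12: Σn = 78.
Total = (-1)·78 + (-5)·13 = -143.

-143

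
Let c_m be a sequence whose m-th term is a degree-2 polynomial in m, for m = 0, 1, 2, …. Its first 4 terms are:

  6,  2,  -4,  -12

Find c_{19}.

-412

1st diffs: -4, -6, -8.
2nd diffs: -2, -2 (constant).
So c_m = -m^2 - 3m + 6.
Evaluating at m = 19 gives c_{19} = -412.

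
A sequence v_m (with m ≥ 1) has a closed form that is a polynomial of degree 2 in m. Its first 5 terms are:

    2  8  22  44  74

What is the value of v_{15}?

814

1st diffs: 6, 14, 22, 30.
2nd diffs: 8, 8, 8 (constant).
So v_m = 4m^2 - 6m + 4.
Evaluating at m = 15 gives v_{15} = 814.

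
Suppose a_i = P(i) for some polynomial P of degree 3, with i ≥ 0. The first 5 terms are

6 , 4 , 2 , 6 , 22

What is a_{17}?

1st diffs: -2, -2, 4, 16.
2nd diffs: 0, 6, 12.
3rd diffs: 6, 6 (constant).
So a_i = i^3 - 3i^2 + 6.
Evaluating at i = 17 gives a_{17} = 4052.

4052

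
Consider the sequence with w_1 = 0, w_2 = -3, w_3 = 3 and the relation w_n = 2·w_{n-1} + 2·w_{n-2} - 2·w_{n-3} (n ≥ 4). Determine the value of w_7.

w_4 = 0, w_5 = 12, w_6 = 18, w_7 = 60.

60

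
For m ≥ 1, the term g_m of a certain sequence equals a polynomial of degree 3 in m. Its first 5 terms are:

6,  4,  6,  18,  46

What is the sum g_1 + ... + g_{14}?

7364

1st diffs: -2, 2, 12, 28.
2nd diffs: 4, 10, 16.
3rd diffs: 6, 6 (constant).
So g_m = m^3 - 4m^2 + 3m + 6.
Continuing: …, 96, 174, 286, 438, …, g_{14} = 2008.
Summing m = 1..14 (14 terms) gives 7364.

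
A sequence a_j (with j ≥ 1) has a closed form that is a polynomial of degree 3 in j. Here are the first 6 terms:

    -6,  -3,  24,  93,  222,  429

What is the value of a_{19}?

1st diffs: 3, 27, 69, 129, 207.
2nd diffs: 24, 42, 60, 78.
3rd diffs: 18, 18, 18 (constant).
Newton forward-difference form: a_j = -6 + 3·C(j-1,1) + 24·C(j-1,2) + 18·C(j-1,3).
At j = 19: j-1 = 18, so a_{19} = -6 + 54 + 3672 + 14688 = 18408.

18408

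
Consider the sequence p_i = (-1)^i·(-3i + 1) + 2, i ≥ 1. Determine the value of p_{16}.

(-1)^16 = 1; -3i + 1 at i=16 is -47; so p_{16} = -45.

-45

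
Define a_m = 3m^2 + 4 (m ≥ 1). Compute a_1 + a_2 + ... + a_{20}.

Over m = 1..20: Σm = 210, Σm² = 2870.
Total = (3)·2870 + (4)·20 = 8690.

8690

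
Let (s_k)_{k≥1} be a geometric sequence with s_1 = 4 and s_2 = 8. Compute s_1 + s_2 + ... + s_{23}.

Common ratio r = 2.
s_k = 4·2^(k-1).
S = 4·(2^23 - 1)/(2 - 1) = 4·(8388608 - 1)/(1) = 33554428.

33554428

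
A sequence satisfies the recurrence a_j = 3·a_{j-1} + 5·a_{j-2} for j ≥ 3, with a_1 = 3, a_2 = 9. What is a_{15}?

Applying the relation repeatedly:
a_3 = 42  a_4 = 171  a_5 = 723  …  a_{12} = 16432416  a_{13} = 68894283  a_{14} = 288844929  a_{15} = 1211006202.

1211006202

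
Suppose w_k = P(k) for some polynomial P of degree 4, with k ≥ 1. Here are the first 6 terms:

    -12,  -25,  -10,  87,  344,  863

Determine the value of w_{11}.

12638

1st diffs: -13, 15, 97, 257, 519.
2nd diffs: 28, 82, 160, 262.
3rd diffs: 54, 78, 102.
4th diffs: 24, 24 (constant).
Newton forward-difference form: w_k = -12 + (-13)·C(k-1,1) + 28·C(k-1,2) + 54·C(k-1,3) + 24·C(k-1,4).
At k = 11: k-1 = 10, so w_{11} = -12 - 130 + 1260 + 6480 + 5040 = 12638.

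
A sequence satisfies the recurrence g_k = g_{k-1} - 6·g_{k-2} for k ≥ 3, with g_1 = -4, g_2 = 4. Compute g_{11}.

Iterate the recurrence:
g_3 = 28  g_4 = 4  g_5 = -164  g_6 = -188  g_7 = 796  g_8 = 1924  g_9 = -2852  g_{10} = -14396  g_{11} = 2716.

2716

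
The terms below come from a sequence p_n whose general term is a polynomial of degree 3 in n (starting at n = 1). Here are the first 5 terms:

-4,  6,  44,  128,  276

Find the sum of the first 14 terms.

29064

1st diffs: 10, 38, 84, 148.
2nd diffs: 28, 46, 64.
3rd diffs: 18, 18 (constant).
Newton forward-difference form: p_n = -4 + 10·C(n-1,1) + 28·C(n-1,2) + 18·C(n-1,3).
Continuing: …, 506, 836, 1284, 1868, …, p_{14} = 7458.
Summing n = 1..14 (14 terms) gives 29064.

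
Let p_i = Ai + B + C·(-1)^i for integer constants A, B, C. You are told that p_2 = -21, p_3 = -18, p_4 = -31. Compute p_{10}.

-61

Write the equations: 2A + B + C = -21; 3A + B - C = -18; 4A + B + C = -31.
Subtracting the first from the second: A - 2C = 3.
Subtracting the second from the third: A + 2C = -13.
Solving: C = -4, A = -5, then B = -7.
So p_i = -5·i + (-7) + (-4)·(-1)^i; at i=10 this is -61.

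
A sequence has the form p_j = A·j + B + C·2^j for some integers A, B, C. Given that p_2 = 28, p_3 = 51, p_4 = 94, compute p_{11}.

At j = 2, 3, 4: 2A + B + 4C = 28; 3A + B + 8C = 51; 4A + B + 16C = 94.
Subtracting the first from the second: A + 4C = 23.
Subtracting the second from the third: A + 8C = 43.
Solving: C = 5, A = 3, then B = 2.
Therefore p_{11} = 33 + 2 + 5·2048 = 10275.

10275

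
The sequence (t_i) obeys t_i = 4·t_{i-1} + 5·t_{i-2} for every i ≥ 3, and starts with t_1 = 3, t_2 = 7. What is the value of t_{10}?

Applying the relation repeatedly:
t_3 = 43;  t_4 = 207;  t_5 = 1043;  t_6 = 5207;  t_7 = 26043;  t_8 = 130207;  t_9 = 651043;  t_{10} = 3255207.
(Characteristic roots are 5 and -1.)

3255207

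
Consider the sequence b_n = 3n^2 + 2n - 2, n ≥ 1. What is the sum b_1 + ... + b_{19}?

7752

Over n = 1..19: Σn = 190, Σn² = 2470.
Total = (3)·2470 + (2)·190 + (-2)·19 = 7752.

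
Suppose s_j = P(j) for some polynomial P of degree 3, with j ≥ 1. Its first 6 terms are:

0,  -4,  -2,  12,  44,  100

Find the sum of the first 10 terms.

1st diffs: -4, 2, 14, 32, 56.
2nd diffs: 6, 12, 18, 24.
3rd diffs: 6, 6, 6 (constant).
So s_j = j^3 - 3j^2 - 2j + 4.
Continuing: 186, 308, 472, 684.
Summing j = 1..10 (10 terms) gives 1800.

1800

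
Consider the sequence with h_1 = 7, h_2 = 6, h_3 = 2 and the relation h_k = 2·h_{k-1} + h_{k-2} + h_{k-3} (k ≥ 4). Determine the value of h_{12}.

h_4 = 17, h_5 = 42, h_6 = 103, h_7 = 265, h_8 = 675, h_9 = 1718, h_{10} = 4376, h_{11} = 11145, h_{12} = 28384.

28384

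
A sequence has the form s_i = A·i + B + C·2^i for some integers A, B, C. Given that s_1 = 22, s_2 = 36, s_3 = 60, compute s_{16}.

The three given values yield: A + B + 2C = 22; 2A + B + 4C = 36; 3A + B + 8C = 60.
Subtracting the first from the second: A + 2C = 14.
Subtracting the second from the third: A + 4C = 24.
Solving: C = 5, A = 4, then B = 8.
Hence s_{16} = 4·16 + 8 + 5·65536 = 327752.

327752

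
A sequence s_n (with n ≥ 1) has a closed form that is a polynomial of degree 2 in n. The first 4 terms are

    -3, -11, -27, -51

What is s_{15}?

1st diffs: -8, -16, -24.
2nd diffs: -8, -8 (constant).
So s_n = -4n^2 + 4n - 3.
Evaluating at n = 15 gives s_{15} = -843.

-843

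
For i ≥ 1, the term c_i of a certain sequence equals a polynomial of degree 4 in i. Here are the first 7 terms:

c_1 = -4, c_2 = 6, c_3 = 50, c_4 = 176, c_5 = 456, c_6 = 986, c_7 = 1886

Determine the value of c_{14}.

33666

1st diffs: 10, 44, 126, 280, 530, 900.
2nd diffs: 34, 82, 154, 250, 370.
3rd diffs: 48, 72, 96, 120.
4th diffs: 24, 24, 24 (constant).
Newton forward-difference form: c_i = -4 + 10·C(i-1,1) + 34·C(i-1,2) + 48·C(i-1,3) + 24·C(i-1,4).
At i = 14: i-1 = 13, so c_{14} = -4 + 130 + 2652 + 13728 + 17160 = 33666.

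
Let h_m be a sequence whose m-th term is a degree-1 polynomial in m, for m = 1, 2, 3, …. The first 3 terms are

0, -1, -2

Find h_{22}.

-21

1st diffs: -1, -1 (constant).
So h_m = -m + 1.
Evaluating at m = 22 gives h_{22} = -21.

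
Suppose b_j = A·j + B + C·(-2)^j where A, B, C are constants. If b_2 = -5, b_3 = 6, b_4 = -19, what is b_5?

Plug in j = 2, 3, 4: 2A + B + 4C = -5; 3A + B - 8C = 6; 4A + B + 16C = -19.
Subtracting the first from the second: A - 12C = 11.
Subtracting the second from the third: A + 24C = -25.
Solving: C = -1, A = -1, then B = 1.
Therefore b_5 = -5 + 1 + (-1)·(-32) = 28.

28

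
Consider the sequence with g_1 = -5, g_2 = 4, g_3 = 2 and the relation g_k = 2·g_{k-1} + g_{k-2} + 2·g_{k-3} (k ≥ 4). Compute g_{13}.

11414

Applying the relation repeatedly:
g_4 = -2  g_5 = 6  g_6 = 14  g_7 = 30  g_8 = 86  g_9 = 230  g_{10} = 606  g_{11} = 1614  g_{12} = 4294  g_{13} = 11414.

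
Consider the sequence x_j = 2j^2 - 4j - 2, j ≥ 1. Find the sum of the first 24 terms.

Over j = 1..24: Σj = 300, Σj² = 4900.
Total = (2)·4900 + (-4)·300 + (-2)·24 = 8552.

8552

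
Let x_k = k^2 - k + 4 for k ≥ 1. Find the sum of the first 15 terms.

Over k = 1..15: Σk = 120, Σk² = 1240.
Total = (1)·1240 + (-1)·120 + (4)·15 = 1180.

1180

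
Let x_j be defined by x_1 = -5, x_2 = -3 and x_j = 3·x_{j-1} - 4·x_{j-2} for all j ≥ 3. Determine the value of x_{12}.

Compute successive terms:
x_3 = 11  x_4 = 45  x_5 = 91  x_6 = 93  x_7 = -85  x_8 = -627  x_9 = -1541  x_{10} = -2115  x_{11} = -181  x_{12} = 7917.

7917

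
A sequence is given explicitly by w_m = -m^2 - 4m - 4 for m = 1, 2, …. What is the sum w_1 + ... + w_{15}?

-1780

Over m = 1..15: Σm = 120, Σm² = 1240.
Total = (-1)·1240 + (-4)·120 + (-4)·15 = -1780.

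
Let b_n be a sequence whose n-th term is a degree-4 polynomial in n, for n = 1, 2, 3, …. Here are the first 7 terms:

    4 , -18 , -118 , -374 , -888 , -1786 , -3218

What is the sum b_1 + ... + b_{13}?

1st diffs: -22, -100, -256, -514, -898, -1432.
2nd diffs: -78, -156, -258, -384, -534.
3rd diffs: -78, -102, -126, -150.
4th diffs: -24, -24, -24 (constant).
So b_n = -n^4 - 3n^3 + 4n^2 + 2n + 2.
Continuing: …, -5358, -8404, -12578, -18126, …, b_{13} = -34448.
Summing n = 1..13 (13 terms) gives -110630.

-110630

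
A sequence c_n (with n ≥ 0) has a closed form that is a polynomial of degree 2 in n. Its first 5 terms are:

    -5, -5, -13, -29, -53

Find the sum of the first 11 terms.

-1375

1st diffs: 0, -8, -16, -24.
2nd diffs: -8, -8, -8 (constant).
Newton forward-difference form: c_n = -5 + (-8)·C(n,2).
Continuing: …, -85, -125, -173, -229, …, c_{10} = -365.
Summing n = 0..10 (11 terms) gives -1375.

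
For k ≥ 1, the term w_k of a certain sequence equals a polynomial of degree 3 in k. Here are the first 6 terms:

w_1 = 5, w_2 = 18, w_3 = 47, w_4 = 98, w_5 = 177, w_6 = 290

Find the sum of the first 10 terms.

1st diffs: 13, 29, 51, 79, 113.
2nd diffs: 16, 22, 28, 34.
3rd diffs: 6, 6, 6 (constant).
So w_k = k^3 + 2k^2 + 2.
Continuing: 443, 642, 893, 1202.
Summing k = 1..10 (10 terms) gives 3815.

3815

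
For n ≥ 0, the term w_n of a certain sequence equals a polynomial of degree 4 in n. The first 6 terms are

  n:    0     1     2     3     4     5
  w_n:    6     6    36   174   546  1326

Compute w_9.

1st diffs: 0, 30, 138, 372, 780.
2nd diffs: 30, 108, 234, 408.
3rd diffs: 78, 126, 174.
4th diffs: 48, 48 (constant).
Newton forward-difference form: w_n = 6 + 30·C(n,2) + 78·C(n,3) + 48·C(n,4).
At n = 9: n = 9, so w_9 = 6 + 1080 + 6552 + 6048 = 13686.

13686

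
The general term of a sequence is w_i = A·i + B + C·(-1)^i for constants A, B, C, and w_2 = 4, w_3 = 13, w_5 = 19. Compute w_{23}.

73

The three given values yield: 2A + B + C = 4; 3A + B - C = 13; 5A + B - C = 19.
Subtracting the first from the second: A - 2C = 9.
Subtracting the second from the third: 2A = 6.
Solving: C = -3, A = 3, then B = 1.
Therefore w_{23} = 69 + 1 + (-3)·(-1) = 73.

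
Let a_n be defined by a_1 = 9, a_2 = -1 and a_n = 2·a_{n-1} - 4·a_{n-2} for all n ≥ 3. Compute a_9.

Iterate the recurrence:
a_3 = -38, a_4 = -72, a_5 = 8, a_6 = 304, a_7 = 576, a_8 = -64, a_9 = -2432.

-2432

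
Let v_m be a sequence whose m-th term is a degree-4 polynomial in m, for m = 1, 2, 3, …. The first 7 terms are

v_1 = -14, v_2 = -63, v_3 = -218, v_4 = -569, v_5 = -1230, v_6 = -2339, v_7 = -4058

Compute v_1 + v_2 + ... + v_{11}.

1st diffs: -49, -155, -351, -661, -1109, -1719.
2nd diffs: -106, -196, -310, -448, -610.
3rd diffs: -90, -114, -138, -162.
4th diffs: -24, -24, -24 (constant).
Newton forward-difference form: v_m = -14 + (-49)·C(m-1,1) + (-106)·C(m-1,2) + (-90)·C(m-1,3) + (-24)·C(m-1,4).
Continuing: -6573, -10094, -14855, -21114.
Summing m = 1..11 (11 terms) gives -61127.

-61127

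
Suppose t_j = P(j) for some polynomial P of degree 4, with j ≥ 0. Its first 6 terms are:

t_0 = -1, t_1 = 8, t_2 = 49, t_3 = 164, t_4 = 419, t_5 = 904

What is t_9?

1st diffs: 9, 41, 115, 255, 485.
2nd diffs: 32, 74, 140, 230.
3rd diffs: 42, 66, 90.
4th diffs: 24, 24 (constant).
So t_j = j^4 + j^3 + 6j^2 + j - 1.
Evaluating at j = 9 gives t_9 = 7784.

7784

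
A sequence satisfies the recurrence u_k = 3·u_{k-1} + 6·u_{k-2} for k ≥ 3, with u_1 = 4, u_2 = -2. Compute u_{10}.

Compute successive terms:
u_3 = 18  u_4 = 42  u_5 = 234  u_6 = 954  u_7 = 4266  u_8 = 18522  u_9 = 81162  u_{10} = 354618.

354618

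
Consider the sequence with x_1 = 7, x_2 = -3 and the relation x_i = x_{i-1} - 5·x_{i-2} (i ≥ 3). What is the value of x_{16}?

-213943

Compute successive terms:
x_3 = -38; x_4 = -23; x_5 = 167; …; x_{13} = -79513; x_{14} = 152877; x_{15} = 550442; x_{16} = -213943.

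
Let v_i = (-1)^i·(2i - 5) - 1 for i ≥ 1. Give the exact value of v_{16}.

26

(-1)^16 = 1; 2i - 5 at i=16 is 27; so v_{16} = 26.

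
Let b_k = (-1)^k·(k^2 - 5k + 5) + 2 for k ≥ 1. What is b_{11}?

-69

(-1)^11 = -1; k^2 - 5k + 5 at k=11 is 71; so b_{11} = -69.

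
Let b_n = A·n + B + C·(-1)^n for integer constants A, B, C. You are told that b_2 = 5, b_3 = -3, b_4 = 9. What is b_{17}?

25

At n = 2, 3, 4: 2A + B + C = 5; 3A + B - C = -3; 4A + B + C = 9.
Subtracting the first from the second: A - 2C = -8.
Subtracting the second from the third: A + 2C = 12.
Solving: C = 5, A = 2, then B = -4.
So b_n = 2·n + (-4) + 5·(-1)^n; at n=17 this is 25.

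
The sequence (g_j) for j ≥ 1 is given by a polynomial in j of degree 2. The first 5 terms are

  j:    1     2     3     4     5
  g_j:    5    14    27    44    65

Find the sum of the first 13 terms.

1911

1st diffs: 9, 13, 17, 21.
2nd diffs: 4, 4, 4 (constant).
So g_j = 2j^2 + 3j.
Continuing: …, 90, 119, 152, 189, …, g_{13} = 377.
Summing j = 1..13 (13 terms) gives 1911.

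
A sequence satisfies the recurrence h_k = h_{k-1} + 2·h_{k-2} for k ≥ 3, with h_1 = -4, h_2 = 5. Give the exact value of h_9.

Compute successive terms:
h_3 = -3, h_4 = 7, h_5 = 1, h_6 = 15, h_7 = 17, h_8 = 47, h_9 = 81.
(Characteristic roots are 2 and -1.)

81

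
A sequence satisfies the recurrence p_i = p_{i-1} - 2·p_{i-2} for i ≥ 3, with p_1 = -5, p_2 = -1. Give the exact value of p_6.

-29

p_3 = 9; p_4 = 11; p_5 = -7; p_6 = -29.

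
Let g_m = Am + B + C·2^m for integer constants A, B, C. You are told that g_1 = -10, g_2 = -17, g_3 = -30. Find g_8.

-779

The three given values yield: A + B + 2C = -10; 2A + B + 4C = -17; 3A + B + 8C = -30.
Subtracting the first from the second: A + 2C = -7.
Subtracting the second from the third: A + 4C = -13.
Solving: C = -3, A = -1, then B = -3.
So g_m = -1·m + (-3) + (-3)·2^m; at m=8 this is -779.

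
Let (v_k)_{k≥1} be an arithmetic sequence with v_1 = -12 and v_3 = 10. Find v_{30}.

Common difference d = (10 - (-12)) / (3 - 1) = 11.
v_k = -12 + (k - 1)·11.
v_{30} = -12 + 29·11 = 307.

307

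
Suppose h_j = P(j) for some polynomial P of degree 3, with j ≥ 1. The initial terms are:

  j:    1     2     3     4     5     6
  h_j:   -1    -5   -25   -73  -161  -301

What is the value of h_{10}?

1st diffs: -4, -20, -48, -88, -140.
2nd diffs: -16, -28, -40, -52.
3rd diffs: -12, -12, -12 (constant).
Newton forward-difference form: h_j = -1 + (-4)·C(j-1,1) + (-16)·C(j-1,2) + (-12)·C(j-1,3).
At j = 10: j-1 = 9, so h_{10} = -1 - 36 - 576 - 1008 = -1621.

-1621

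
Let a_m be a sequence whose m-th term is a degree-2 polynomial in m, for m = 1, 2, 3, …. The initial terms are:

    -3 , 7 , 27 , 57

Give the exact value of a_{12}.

657

1st diffs: 10, 20, 30.
2nd diffs: 10, 10 (constant).
Newton forward-difference form: a_m = -3 + 10·C(m-1,1) + 10·C(m-1,2).
At m = 12: m-1 = 11, so a_{12} = -3 + 110 + 550 = 657.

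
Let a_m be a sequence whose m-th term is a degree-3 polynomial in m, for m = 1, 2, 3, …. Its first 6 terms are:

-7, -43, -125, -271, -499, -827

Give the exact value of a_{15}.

-11249

1st diffs: -36, -82, -146, -228, -328.
2nd diffs: -46, -64, -82, -100.
3rd diffs: -18, -18, -18 (constant).
So a_m = -3m^3 - 5m^2 + 1.
Evaluating at m = 15 gives a_{15} = -11249.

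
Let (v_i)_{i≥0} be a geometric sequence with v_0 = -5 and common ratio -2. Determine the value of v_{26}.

-335544320

v_i = (-5)·(-2)^(i-0).
v_{26} = (-5)·(-2)^26 = -335544320.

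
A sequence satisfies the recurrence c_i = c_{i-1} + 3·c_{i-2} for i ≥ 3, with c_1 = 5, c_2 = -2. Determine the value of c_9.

Iterate the recurrence:
c_3 = 13; c_4 = 7; c_5 = 46; c_6 = 67; c_7 = 205; c_8 = 406; c_9 = 1021.

1021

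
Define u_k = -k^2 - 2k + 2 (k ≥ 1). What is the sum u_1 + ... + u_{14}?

-1197

Over k = 1..14: Σk = 105, Σk² = 1015.
Total = (-1)·1015 + (-2)·105 + (2)·14 = -1197.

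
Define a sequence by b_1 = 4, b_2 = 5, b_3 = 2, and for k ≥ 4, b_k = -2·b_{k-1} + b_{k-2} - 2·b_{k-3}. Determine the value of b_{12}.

b_4 = -7  b_5 = 6  b_6 = -23  b_7 = 66  b_8 = -167  b_9 = 446  b_{10} = -1191  b_{11} = 3162  b_{12} = -8407.

-8407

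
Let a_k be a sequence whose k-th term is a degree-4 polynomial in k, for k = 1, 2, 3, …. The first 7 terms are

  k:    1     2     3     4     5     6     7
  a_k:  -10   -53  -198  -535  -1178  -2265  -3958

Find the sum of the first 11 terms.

-60093

1st diffs: -43, -145, -337, -643, -1087, -1693.
2nd diffs: -102, -192, -306, -444, -606.
3rd diffs: -90, -114, -138, -162.
4th diffs: -24, -24, -24 (constant).
Newton forward-difference form: a_k = -10 + (-43)·C(k-1,1) + (-102)·C(k-1,2) + (-90)·C(k-1,3) + (-24)·C(k-1,4).
Continuing: -6443, -9930, -14653, -20870.
Summing k = 1..11 (11 terms) gives -60093.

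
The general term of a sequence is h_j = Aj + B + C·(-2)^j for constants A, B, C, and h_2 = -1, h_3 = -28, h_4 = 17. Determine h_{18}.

524231

Plug in j = 2, 3, 4: 2A + B + 4C = -1; 3A + B - 8C = -28; 4A + B + 16C = 17.
Subtracting the first from the second: A - 12C = -27.
Subtracting the second from the third: A + 24C = 45.
Solving: C = 2, A = -3, then B = -3.
Hence h_{18} = -3·18 + (-3) + 2·262144 = 524231.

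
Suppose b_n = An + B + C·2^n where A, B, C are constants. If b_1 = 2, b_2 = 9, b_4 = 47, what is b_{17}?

393228

The three given values yield: A + B + 2C = 2; 2A + B + 4C = 9; 4A + B + 16C = 47.
Subtracting the first from the second: A + 2C = 7.
Subtracting the second from the third: 2A + 12C = 38.
Solving: C = 3, A = 1, then B = -5.
Hence b_{17} = 1·17 + (-5) + 3·131072 = 393228.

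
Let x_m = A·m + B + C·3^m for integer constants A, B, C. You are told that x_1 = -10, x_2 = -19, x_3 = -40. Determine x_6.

-751

Plug in m = 1, 2, 3: A + B + 3C = -10; 2A + B + 9C = -19; 3A + B + 27C = -40.
Subtracting the first from the second: A + 6C = -9.
Subtracting the second from the third: A + 18C = -21.
Solving: C = -1, A = -3, then B = -4.
Therefore x_6 = -18 + (-4) + (-1)·729 = -751.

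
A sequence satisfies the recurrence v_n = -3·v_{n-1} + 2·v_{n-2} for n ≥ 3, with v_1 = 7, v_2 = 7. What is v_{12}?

870611

Compute successive terms:
v_3 = -7;  v_4 = 35;  v_5 = -119;  v_6 = 427;  v_7 = -1519;  v_8 = 5411;  v_9 = -19271;  v_{10} = 68635;  v_{11} = -244447;  v_{12} = 870611.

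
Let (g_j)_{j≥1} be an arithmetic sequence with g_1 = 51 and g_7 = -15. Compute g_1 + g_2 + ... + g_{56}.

-14084

Common difference d = (-15 - 51) / (7 - 1) = -11.
g_j = 51 + (j - 1)·(-11).
g_{56} = -554; S = 56·(51 + (-554))/2 = -14084.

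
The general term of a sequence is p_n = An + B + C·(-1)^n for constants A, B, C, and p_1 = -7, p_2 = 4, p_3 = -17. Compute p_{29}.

-147

The three given values yield: A + B - C = -7; 2A + B + C = 4; 3A + B - C = -17.
Subtracting the first from the second: A + 2C = 11.
Subtracting the second from the third: A - 2C = -21.
Solving: C = 8, A = -5, then B = 6.
Therefore p_{29} = -145 + 6 + 8·(-1) = -147.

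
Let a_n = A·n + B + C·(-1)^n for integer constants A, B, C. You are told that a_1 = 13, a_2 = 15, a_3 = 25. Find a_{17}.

109

Plug in n = 1, 2, 3: A + B - C = 13; 2A + B + C = 15; 3A + B - C = 25.
Subtracting the first from the second: A + 2C = 2.
Subtracting the second from the third: A - 2C = 10.
Solving: C = -2, A = 6, then B = 5.
So a_n = 6·n + 5 + (-2)·(-1)^n; at n=17 this is 109.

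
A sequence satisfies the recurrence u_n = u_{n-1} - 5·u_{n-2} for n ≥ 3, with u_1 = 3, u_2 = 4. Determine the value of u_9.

-1131

Step forward from the initial values:
u_3 = -11;  u_4 = -31;  u_5 = 24;  u_6 = 179;  u_7 = 59;  u_8 = -836;  u_9 = -1131.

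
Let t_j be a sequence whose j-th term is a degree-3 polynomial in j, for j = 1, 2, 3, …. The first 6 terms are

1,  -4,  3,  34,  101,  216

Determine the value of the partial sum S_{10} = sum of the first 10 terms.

1st diffs: -5, 7, 31, 67, 115.
2nd diffs: 12, 24, 36, 48.
3rd diffs: 12, 12, 12 (constant).
Newton forward-difference form: t_j = 1 + (-5)·C(j-1,1) + 12·C(j-1,2) + 12·C(j-1,3).
Continuing: 391, 638, 969, 1396.
Summing j = 1..10 (10 terms) gives 3745.

3745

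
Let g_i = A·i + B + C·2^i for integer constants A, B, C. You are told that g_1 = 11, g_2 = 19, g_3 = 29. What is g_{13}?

At i = 1, 2, 3: A + B + 2C = 11; 2A + B + 4C = 19; 3A + B + 8C = 29.
Subtracting the first from the second: A + 2C = 8.
Subtracting the second from the third: A + 4C = 10.
Solving: C = 1, A = 6, then B = 3.
Hence g_{13} = 6·13 + 3 + 1·8192 = 8273.

8273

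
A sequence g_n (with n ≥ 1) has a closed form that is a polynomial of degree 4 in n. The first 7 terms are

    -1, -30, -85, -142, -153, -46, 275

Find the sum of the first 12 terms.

1st diffs: -29, -55, -57, -11, 107, 321.
2nd diffs: -26, -2, 46, 118, 214.
3rd diffs: 24, 48, 72, 96.
4th diffs: 24, 24, 24 (constant).
So g_n = n^4 - 6n^3 - 2n^2 + 4n + 2.
Continuing: …, 930, 2063, 3842, 6459, …, g_{12} = 10130.
Summing n = 1..12 (12 terms) gives 23242.

23242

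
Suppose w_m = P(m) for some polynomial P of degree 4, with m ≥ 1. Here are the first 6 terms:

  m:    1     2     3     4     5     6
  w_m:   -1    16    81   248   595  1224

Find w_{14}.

36568

1st diffs: 17, 65, 167, 347, 629.
2nd diffs: 48, 102, 180, 282.
3rd diffs: 54, 78, 102.
4th diffs: 24, 24 (constant).
Newton forward-difference form: w_m = -1 + 17·C(m-1,1) + 48·C(m-1,2) + 54·C(m-1,3) + 24·C(m-1,4).
At m = 14: m-1 = 13, so w_{14} = -1 + 221 + 3744 + 15444 + 17160 = 36568.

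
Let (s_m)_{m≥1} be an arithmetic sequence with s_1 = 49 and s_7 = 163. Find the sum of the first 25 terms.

Common difference d = (163 - 49) / (7 - 1) = 19.
s_m = 49 + (m - 1)·19.
s_{25} = 505; S = 25·(49 + 505)/2 = 6925.

6925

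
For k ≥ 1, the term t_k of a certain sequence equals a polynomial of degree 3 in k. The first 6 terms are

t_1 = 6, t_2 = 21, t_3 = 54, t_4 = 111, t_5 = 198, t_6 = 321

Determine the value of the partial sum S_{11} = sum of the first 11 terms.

5841

1st diffs: 15, 33, 57, 87, 123.
2nd diffs: 18, 24, 30, 36.
3rd diffs: 6, 6, 6 (constant).
Newton forward-difference form: t_k = 6 + 15·C(k-1,1) + 18·C(k-1,2) + 6·C(k-1,3).
Continuing: …, 486, 699, 966, 1293, …, t_{11} = 1686.
Summing k = 1..11 (11 terms) gives 5841.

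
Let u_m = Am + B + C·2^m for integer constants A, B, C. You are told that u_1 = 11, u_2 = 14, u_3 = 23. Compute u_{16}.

196568

The three given values yield: A + B + 2C = 11; 2A + B + 4C = 14; 3A + B + 8C = 23.
Subtracting the first from the second: A + 2C = 3.
Subtracting the second from the third: A + 4C = 9.
Solving: C = 3, A = -3, then B = 8.
Hence u_{16} = -3·16 + 8 + 3·65536 = 196568.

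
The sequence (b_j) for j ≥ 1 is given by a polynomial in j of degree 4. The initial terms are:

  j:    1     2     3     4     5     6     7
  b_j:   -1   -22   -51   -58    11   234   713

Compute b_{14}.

24842

1st diffs: -21, -29, -7, 69, 223, 479.
2nd diffs: -8, 22, 76, 154, 256.
3rd diffs: 30, 54, 78, 102.
4th diffs: 24, 24, 24 (constant).
Newton forward-difference form: b_j = -1 + (-21)·C(j-1,1) + (-8)·C(j-1,2) + 30·C(j-1,3) + 24·C(j-1,4).
At j = 14: j-1 = 13, so b_{14} = -1 - 273 - 624 + 8580 + 17160 = 24842.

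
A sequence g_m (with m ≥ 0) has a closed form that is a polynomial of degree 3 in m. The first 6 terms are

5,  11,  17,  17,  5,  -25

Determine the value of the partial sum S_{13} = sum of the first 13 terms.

1st diffs: 6, 6, 0, -12, -30.
2nd diffs: 0, -6, -12, -18.
3rd diffs: -6, -6, -6 (constant).
Newton forward-difference form: g_m = 5 + 6·C(m,1) + (-6)·C(m,3).
Continuing: …, -79, -163, -283, -445, …, g_{12} = -1243.
Summing m = 0..12 (13 terms) gives -3757.

-3757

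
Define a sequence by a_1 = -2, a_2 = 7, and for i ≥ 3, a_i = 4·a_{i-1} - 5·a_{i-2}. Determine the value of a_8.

Compute successive terms:
a_3 = 38  a_4 = 117  a_5 = 278  a_6 = 527  a_7 = 718  a_8 = 237.

237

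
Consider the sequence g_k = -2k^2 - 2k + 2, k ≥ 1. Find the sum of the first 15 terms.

-2690

Over k = 1..15: Σk = 120, Σk² = 1240.
Total = (-2)·1240 + (-2)·120 + (2)·15 = -2690.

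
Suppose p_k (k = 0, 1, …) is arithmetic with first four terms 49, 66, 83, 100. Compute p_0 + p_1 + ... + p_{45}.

19849

Common difference d = 17.
p_k = 49 + (k - 0)·17.
p_{45} = 814; S = 46·(49 + 814)/2 = 19849.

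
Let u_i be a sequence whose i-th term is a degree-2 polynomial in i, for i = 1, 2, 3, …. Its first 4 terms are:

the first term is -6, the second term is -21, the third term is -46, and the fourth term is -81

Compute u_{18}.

1st diffs: -15, -25, -35.
2nd diffs: -10, -10 (constant).
So u_i = -5i^2 - 1.
Evaluating at i = 18 gives u_{18} = -1621.

-1621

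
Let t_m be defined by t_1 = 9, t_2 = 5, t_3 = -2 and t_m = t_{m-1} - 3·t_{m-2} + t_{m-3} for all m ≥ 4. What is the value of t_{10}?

137

Step forward from the initial values:
t_4 = -8, t_5 = 3, t_6 = 25, t_7 = 8, t_8 = -64, t_9 = -63, t_{10} = 137.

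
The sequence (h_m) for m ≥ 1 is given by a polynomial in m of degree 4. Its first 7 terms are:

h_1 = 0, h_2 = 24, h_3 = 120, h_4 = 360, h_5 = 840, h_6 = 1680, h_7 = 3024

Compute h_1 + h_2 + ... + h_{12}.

72072

1st diffs: 24, 96, 240, 480, 840, 1344.
2nd diffs: 72, 144, 240, 360, 504.
3rd diffs: 72, 96, 120, 144.
4th diffs: 24, 24, 24 (constant).
So h_m = m^4 + 2m^3 - m^2 - 2m.
Continuing: …, 5040, 7920, 11880, 17160, …, h_{12} = 24024.
Summing m = 1..12 (12 terms) gives 72072.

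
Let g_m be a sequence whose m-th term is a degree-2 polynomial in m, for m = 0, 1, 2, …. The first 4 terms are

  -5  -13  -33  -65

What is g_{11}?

-753

1st diffs: -8, -20, -32.
2nd diffs: -12, -12 (constant).
So g_m = -6m^2 - 2m - 5.
Evaluating at m = 11 gives g_{11} = -753.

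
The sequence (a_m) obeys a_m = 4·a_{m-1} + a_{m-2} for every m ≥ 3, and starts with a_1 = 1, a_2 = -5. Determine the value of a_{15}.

Step forward from the initial values:
a_3 = -19, a_4 = -81, a_5 = -343, …, a_{12} = -8395425, a_{13} = -35563591, a_{14} = -150649789, a_{15} = -638162747.

-638162747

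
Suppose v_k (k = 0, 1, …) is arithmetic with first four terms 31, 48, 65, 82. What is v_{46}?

Common difference d = 17.
v_k = 31 + (k - 0)·17.
v_{46} = 31 + 46·17 = 813.

813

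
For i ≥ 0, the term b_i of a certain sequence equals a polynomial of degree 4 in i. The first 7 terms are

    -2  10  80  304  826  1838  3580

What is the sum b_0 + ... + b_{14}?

302804

1st diffs: 12, 70, 224, 522, 1012, 1742.
2nd diffs: 58, 154, 298, 490, 730.
3rd diffs: 96, 144, 192, 240.
4th diffs: 48, 48, 48 (constant).
Newton forward-difference form: b_i = -2 + 12·C(i,1) + 58·C(i,2) + 96·C(i,3) + 48·C(i,4).
Continuing: …, 6340, 10454, 16306, 24328, …, b_{14} = 88436.
Summing i = 0..14 (15 terms) gives 302804.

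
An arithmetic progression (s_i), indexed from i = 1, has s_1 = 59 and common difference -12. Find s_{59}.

s_i = 59 + (i - 1)·(-12).
s_{59} = 59 + 58·(-12) = -637.

-637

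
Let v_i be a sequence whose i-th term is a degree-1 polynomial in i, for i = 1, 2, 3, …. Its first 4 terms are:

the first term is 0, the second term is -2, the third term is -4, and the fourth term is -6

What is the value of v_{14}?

-26

1st diffs: -2, -2, -2 (constant).
So v_i = -2i + 2.
Evaluating at i = 14 gives v_{14} = -26.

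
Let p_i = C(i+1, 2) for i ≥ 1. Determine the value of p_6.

C(7, 2) = 21, so p_6 = 21.

21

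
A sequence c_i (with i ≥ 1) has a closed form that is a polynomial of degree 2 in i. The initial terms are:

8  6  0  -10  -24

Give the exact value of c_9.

-120

1st diffs: -2, -6, -10, -14.
2nd diffs: -4, -4, -4 (constant).
Newton forward-difference form: c_i = 8 + (-2)·C(i-1,1) + (-4)·C(i-1,2).
At i = 9: i-1 = 8, so c_9 = 8 - 16 - 112 = -120.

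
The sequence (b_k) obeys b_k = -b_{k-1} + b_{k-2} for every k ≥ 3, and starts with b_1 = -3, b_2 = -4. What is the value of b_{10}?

-73

Iterate the recurrence:
b_3 = 1;  b_4 = -5;  b_5 = 6;  b_6 = -11;  b_7 = 17;  b_8 = -28;  b_9 = 45;  b_{10} = -73.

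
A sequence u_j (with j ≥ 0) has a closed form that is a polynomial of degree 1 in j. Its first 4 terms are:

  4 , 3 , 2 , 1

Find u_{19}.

1st diffs: -1, -1, -1 (constant).
So u_j = -j + 4.
Evaluating at j = 19 gives u_{19} = -15.

-15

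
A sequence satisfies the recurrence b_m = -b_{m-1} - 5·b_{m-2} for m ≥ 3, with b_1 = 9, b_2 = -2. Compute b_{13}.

Iterate the recurrence:
b_3 = -43  b_4 = 53  b_5 = 162  …  b_{10} = -11987  b_{11} = 15002  b_{12} = 44933  b_{13} = -119943.

-119943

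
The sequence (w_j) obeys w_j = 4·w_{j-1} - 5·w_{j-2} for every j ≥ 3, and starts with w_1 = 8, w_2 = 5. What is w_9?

-520

Compute successive terms:
w_3 = -20, w_4 = -105, w_5 = -320, w_6 = -755, w_7 = -1420, w_8 = -1905, w_9 = -520.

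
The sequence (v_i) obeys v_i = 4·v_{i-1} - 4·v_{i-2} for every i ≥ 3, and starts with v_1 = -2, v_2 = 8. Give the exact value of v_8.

Iterate the recurrence:
v_3 = 40  v_4 = 128  v_5 = 352  v_6 = 896  v_7 = 2176  v_8 = 5120.
(Characteristic roots are 2 and 2.)

5120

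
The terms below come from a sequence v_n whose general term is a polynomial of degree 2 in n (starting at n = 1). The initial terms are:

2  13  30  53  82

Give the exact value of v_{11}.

382

1st diffs: 11, 17, 23, 29.
2nd diffs: 6, 6, 6 (constant).
So v_n = 3n^2 + 2n - 3.
Evaluating at n = 11 gives v_{11} = 382.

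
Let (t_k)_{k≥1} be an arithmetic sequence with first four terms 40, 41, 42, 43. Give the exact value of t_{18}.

57

Common difference d = 1.
t_k = 40 + (k - 1)·1.
t_{18} = 40 + 17·1 = 57.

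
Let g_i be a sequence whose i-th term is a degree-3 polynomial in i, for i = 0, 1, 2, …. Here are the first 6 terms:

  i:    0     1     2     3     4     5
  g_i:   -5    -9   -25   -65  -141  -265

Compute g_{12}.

1st diffs: -4, -16, -40, -76, -124.
2nd diffs: -12, -24, -36, -48.
3rd diffs: -12, -12, -12 (constant).
Newton forward-difference form: g_i = -5 + (-4)·C(i,1) + (-12)·C(i,2) + (-12)·C(i,3).
At i = 12: i = 12, so g_{12} = -5 - 48 - 792 - 2640 = -3485.

-3485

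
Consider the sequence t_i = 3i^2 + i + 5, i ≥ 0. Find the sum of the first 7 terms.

329

Over i = 0..6: Σi = 21, Σi² = 91.
Total = (3)·91 + (1)·21 + (5)·7 = 329.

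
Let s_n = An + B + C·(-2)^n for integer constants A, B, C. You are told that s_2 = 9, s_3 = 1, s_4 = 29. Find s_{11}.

-2007

Write the equations: 2A + B + 4C = 9; 3A + B - 8C = 1; 4A + B + 16C = 29.
Subtracting the first from the second: A - 12C = -8.
Subtracting the second from the third: A + 24C = 28.
Solving: C = 1, A = 4, then B = -3.
Therefore s_{11} = 44 + (-3) + 1·(-2048) = -2007.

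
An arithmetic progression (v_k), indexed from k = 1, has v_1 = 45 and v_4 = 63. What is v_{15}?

Common difference d = (63 - 45) / (4 - 1) = 6.
v_k = 45 + (k - 1)·6.
v_{15} = 45 + 14·6 = 129.

129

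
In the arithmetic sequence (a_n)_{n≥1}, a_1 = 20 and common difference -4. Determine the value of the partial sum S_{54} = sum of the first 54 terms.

-4644

a_n = 20 + (n - 1)·(-4).
a_{54} = -192; S = 54·(20 + (-192))/2 = -4644.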